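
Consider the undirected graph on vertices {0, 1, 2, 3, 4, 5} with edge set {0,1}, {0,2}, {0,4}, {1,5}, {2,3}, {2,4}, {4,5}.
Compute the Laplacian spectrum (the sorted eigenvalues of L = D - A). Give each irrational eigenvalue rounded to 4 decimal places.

With the vertex order [0, 1, 2, 3, 4, 5], the degrees are [3, 2, 3, 1, 3, 2], giving D = diag(3, 2, 3, 1, 3, 2) and L = D - A. Since every row of L sums to 0, the all-ones vector is in the kernel and 0 is an eigenvalue.

[0, 0.6972, 2, 2.3820, 4.3028, 4.6180]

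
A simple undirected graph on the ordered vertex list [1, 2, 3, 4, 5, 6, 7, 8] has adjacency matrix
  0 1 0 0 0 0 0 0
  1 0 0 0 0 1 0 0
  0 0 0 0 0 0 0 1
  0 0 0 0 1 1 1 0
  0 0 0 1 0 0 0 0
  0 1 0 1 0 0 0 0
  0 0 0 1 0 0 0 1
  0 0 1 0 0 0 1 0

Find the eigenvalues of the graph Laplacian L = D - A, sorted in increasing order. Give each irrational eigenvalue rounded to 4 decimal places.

With the vertex order [1, 2, 3, 4, 5, 6, 7, 8], the degrees are [1, 2, 1, 3, 1, 2, 2, 2], giving D = diag(1, 2, 1, 3, 1, 2, 2, 2) and L = D - A. Diagonalising L (or applying a numerical eigensolver to the 8x8 matrix) gives the spectrum above. The single zero eigenvalue shows the graph is connected. There is one zero in the spectrum, matching the 1 component.

[0, 0.1981, 0.4915, 1.3204, 1.5550, 2.8258, 3.2470, 4.3623]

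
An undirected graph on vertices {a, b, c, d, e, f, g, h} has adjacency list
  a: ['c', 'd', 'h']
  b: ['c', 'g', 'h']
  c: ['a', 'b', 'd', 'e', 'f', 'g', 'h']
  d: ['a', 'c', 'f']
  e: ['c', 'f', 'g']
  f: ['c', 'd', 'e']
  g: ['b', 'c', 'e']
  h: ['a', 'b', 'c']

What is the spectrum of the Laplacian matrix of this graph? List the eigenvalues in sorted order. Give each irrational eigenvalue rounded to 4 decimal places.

[0, 1.7530, 1.7530, 3.4450, 3.4450, 4.8019, 4.8019, 8]

Each diagonal entry of L is the vertex degree and each off-diagonal entry is -1 where an edge is present, 0 otherwise; in the order [a, b, c, d, e, f, g, h] the diagonal is [3, 3, 7, 3, 3, 3, 3, 3]. The multiplicity of 0 as a Laplacian eigenvalue equals the number of connected components. The single zero eigenvalue shows the graph is connected. The eigenvalues sum to 28, which equals trace(L) = 2|E|. The largest eigenvalue, 8, is at most the vertex count 8.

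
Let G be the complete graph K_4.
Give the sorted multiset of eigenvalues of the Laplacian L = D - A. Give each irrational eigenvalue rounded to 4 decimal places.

[0, 4, 4, 4]

The graph has 4 vertices and degree multiset [3, 3, 3, 3]; D is the diagonal matrix of degrees and L = D - A. Diagonalising L (or applying a numerical eigensolver to the 4x4 matrix) gives the spectrum above. By the matrix-tree theorem the graph has (1/4) * product of the nonzero eigenvalues = 16 spanning trees.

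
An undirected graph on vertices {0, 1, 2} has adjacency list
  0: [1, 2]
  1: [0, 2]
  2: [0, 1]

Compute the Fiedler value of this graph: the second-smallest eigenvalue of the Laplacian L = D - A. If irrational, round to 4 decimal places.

3

Reading degrees in the order [0, 1, 2] gives [2, 2, 2]; set D = diag(2, 2, 2) and form L = D - A. Computing the eigenvalues of L and sorting gives [0, 3, 3]. The Fiedler value lambda_2 = 3 is strictly positive, so the graph is connected. By the matrix-tree theorem the graph has (1/3) * product of the nonzero eigenvalues = 3 spanning trees. There is one zero in the spectrum, matching the 1 component.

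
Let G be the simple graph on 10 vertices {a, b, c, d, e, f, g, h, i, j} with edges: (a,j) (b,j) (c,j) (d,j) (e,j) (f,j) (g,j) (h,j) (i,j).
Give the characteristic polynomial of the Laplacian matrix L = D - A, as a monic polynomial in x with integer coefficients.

Reading degrees in the order [a, b, c, d, e, f, g, h, i, j] gives [1, 1, 1, 1, 1, 1, 1, 1, 1, 9]; set D = diag(1, 1, 1, 1, 1, 1, 1, 1, 1, 9) and form L = D - A. Computing det(xI - L) by cofactor expansion (or equivalently via sum-over-permutations) gives x^10 - 18x^9 + 108x^8 - 336x^7 + 630x^6 - 756x^5 + 588x^4 - 288x^3 + 81x^2 - 10x. The coefficient of x^9 equals -trace(L) = -18, matching the sum of degrees. The largest eigenvalue, 10, is at most the vertex count 10.

x^10 - 18x^9 + 108x^8 - 336x^7 + 630x^6 - 756x^5 + 588x^4 - 288x^3 + 81x^2 - 10x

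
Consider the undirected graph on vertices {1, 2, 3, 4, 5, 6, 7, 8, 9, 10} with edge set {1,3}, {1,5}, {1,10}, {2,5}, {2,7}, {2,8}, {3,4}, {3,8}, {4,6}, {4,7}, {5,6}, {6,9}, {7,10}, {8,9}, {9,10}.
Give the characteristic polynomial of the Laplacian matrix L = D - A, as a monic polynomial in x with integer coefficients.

Reading degrees in the order [1, 2, 3, 4, 5, 6, 7, 8, 9, 10] gives [3, 3, 3, 3, 3, 3, 3, 3, 3, 3]; set D = diag(3, 3, 3, 3, 3, 3, 3, 3, 3, 3) and form L = D - A. The eigenvalues of L are [0, 2, 2, 2, 2, 2, 5, 5, 5, 5]; the characteristic polynomial is the product of (x - lambda_i), which multiplies out to x^10 - 30x^9 + 390x^8 - 2880x^7 + 13305x^6 - 39882x^5 + 77640x^4 - 94800x^3 + 66000x^2 - 20000x. The constant term is 0 because L is singular (the all-ones vector lies in its kernel). There is one zero in the spectrum, matching the 1 component. The eigenvalues sum to 30, which equals trace(L) = 2|E|.

x^10 - 30x^9 + 390x^8 - 2880x^7 + 13305x^6 - 39882x^5 + 77640x^4 - 94800x^3 + 66000x^2 - 20000x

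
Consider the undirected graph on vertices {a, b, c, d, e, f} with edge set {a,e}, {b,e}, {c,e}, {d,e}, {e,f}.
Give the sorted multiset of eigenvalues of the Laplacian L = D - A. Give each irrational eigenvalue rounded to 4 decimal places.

[0, 1, 1, 1, 1, 6]

Reading degrees in the order [a, b, c, d, e, f] gives [1, 1, 1, 1, 5, 1]; set D = diag(1, 1, 1, 1, 5, 1) and form L = D - A. L is symmetric positive semidefinite, so every eigenvalue is real and nonnegative. The single zero eigenvalue shows the graph is connected. There is one zero in the spectrum, matching the 1 component. The largest eigenvalue, 6, is at most the vertex count 6.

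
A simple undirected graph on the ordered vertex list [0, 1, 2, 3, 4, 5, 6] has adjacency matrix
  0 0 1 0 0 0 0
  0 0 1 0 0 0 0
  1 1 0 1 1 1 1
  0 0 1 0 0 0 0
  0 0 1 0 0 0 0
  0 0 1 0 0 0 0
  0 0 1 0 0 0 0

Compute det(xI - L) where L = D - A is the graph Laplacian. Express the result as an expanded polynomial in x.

x^7 - 12x^6 + 45x^5 - 80x^4 + 75x^3 - 36x^2 + 7x

Reading degrees in the order [0, 1, 2, 3, 4, 5, 6] gives [1, 1, 6, 1, 1, 1, 1]; set D = diag(1, 1, 6, 1, 1, 1, 1) and form L = D - A. The eigenvalues of L are [0, 1, 1, 1, 1, 1, 7]; the characteristic polynomial is the product of (x - lambda_i), which multiplies out to x^7 - 12x^6 + 45x^5 - 80x^4 + 75x^3 - 36x^2 + 7x. The constant term is 0 because L is singular (the all-ones vector lies in its kernel).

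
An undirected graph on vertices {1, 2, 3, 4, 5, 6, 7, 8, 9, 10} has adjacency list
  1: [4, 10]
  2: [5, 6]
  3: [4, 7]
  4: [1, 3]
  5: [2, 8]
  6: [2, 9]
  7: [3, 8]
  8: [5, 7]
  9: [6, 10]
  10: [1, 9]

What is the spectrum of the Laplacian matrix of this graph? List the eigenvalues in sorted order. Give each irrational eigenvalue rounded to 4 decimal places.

Reading degrees in the order [1, 2, 3, 4, 5, 6, 7, 8, 9, 10] gives [2, 2, 2, 2, 2, 2, 2, 2, 2, 2]; set D = diag(2, 2, 2, 2, 2, 2, 2, 2, 2, 2) and form L = D - A. L is symmetric positive semidefinite, so every eigenvalue is real and nonnegative. There is one zero in the spectrum, matching the 1 component.

[0, 0.3820, 0.3820, 1.3820, 1.3820, 2.6180, 2.6180, 3.6180, 3.6180, 4]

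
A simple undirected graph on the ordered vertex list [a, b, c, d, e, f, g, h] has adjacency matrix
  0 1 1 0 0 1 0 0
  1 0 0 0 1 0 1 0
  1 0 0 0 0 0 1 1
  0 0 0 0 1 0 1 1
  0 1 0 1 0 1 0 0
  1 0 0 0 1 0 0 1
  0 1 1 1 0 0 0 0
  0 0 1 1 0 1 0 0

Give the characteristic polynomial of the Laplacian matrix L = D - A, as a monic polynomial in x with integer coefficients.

x^8 - 24x^7 + 240x^6 - 1296x^5 + 4080x^4 - 7488x^3 + 7424x^2 - 3072x

With the vertex order [a, b, c, d, e, f, g, h], the degrees are [3, 3, 3, 3, 3, 3, 3, 3], giving D = diag(3, 3, 3, 3, 3, 3, 3, 3) and L = D - A. The eigenvalues of L are [0, 2, 2, 2, 4, 4, 4, 6]; the characteristic polynomial is the product of (x - lambda_i), which multiplies out to x^8 - 24x^7 + 240x^6 - 1296x^5 + 4080x^4 - 7488x^3 + 7424x^2 - 3072x. Since p(0) = det(-L) = 0, x divides p(x). The eigenvalues sum to 24, which equals trace(L) = 2|E|. By the matrix-tree theorem the graph has (1/8) * product of the nonzero eigenvalues = 384 spanning trees.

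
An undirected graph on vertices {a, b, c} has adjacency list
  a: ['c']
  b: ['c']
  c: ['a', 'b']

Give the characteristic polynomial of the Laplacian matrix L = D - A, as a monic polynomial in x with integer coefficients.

x^3 - 4x^2 + 3x

Reading degrees in the order [a, b, c] gives [1, 1, 2]; set D = diag(1, 1, 2) and form L = D - A. L has integer entries, so p(x) = det(xI - L) has integer coefficients. Expanding the determinant yields x^3 - 4x^2 + 3x. Since p(0) = det(-L) = 0, x divides p(x). The eigenvalues sum to 4, which equals trace(L) = 2|E|.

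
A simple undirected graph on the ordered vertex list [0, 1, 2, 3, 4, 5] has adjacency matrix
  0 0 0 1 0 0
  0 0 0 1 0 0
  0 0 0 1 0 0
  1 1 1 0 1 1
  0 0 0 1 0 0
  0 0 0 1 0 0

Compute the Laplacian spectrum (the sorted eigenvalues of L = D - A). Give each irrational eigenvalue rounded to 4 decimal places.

Reading degrees in the order [0, 1, 2, 3, 4, 5] gives [1, 1, 1, 5, 1, 1]; set D = diag(1, 1, 1, 5, 1, 1) and form L = D - A. The multiplicity of 0 as a Laplacian eigenvalue equals the number of connected components. The eigenvalues sum to 10, which equals trace(L) = 2|E|.

[0, 1, 1, 1, 1, 6]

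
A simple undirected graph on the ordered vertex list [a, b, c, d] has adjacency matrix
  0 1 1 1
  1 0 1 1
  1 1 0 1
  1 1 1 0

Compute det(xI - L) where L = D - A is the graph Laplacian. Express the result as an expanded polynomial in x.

Reading degrees in the order [a, b, c, d] gives [3, 3, 3, 3]; set D = diag(3, 3, 3, 3) and form L = D - A. The eigenvalues of L are [0, 4, 4, 4]; the characteristic polynomial is the product of (x - lambda_i), which multiplies out to x^4 - 12x^3 + 48x^2 - 64x. The constant term is 0 because L is singular (the all-ones vector lies in its kernel). By the matrix-tree theorem the graph has (1/4) * product of the nonzero eigenvalues = 16 spanning trees. There is one zero in the spectrum, matching the 1 component.

x^4 - 12x^3 + 48x^2 - 64x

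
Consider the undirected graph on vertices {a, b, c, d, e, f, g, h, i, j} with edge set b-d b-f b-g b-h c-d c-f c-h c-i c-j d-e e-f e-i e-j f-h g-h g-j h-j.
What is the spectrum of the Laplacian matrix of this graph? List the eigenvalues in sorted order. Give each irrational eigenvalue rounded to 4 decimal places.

[0, 0, 1.5332, 2.4910, 3.3984, 3.4882, 4.2570, 5.4120, 6.3458, 7.0743]

Each diagonal entry of L is the vertex degree and each off-diagonal entry is -1 where an edge is present, 0 otherwise; in the order [a, b, c, d, e, f, g, h, i, j] the diagonal is [0, 4, 5, 3, 4, 4, 3, 5, 2, 4]. The multiplicity of 0 as a Laplacian eigenvalue equals the number of connected components. The 2 zero eigenvalues correspond to the 2 connected components.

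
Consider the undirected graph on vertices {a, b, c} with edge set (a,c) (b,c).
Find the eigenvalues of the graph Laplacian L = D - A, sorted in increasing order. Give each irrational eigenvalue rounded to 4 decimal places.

[0, 1, 3]

With the vertex order [a, b, c], the degrees are [1, 1, 2], giving D = diag(1, 1, 2) and L = D - A. L is symmetric positive semidefinite, so every eigenvalue is real and nonnegative. The single zero eigenvalue shows the graph is connected.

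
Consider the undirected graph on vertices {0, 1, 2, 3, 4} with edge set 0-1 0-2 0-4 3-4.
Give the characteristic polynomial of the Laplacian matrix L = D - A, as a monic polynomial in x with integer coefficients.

Each diagonal entry of L is the vertex degree and each off-diagonal entry is -1 where an edge is present, 0 otherwise; in the order [0, 1, 2, 3, 4] the diagonal is [3, 1, 1, 1, 2]. L has integer entries, so p(x) = det(xI - L) has integer coefficients. Expanding the determinant yields x^5 - 8x^4 + 20x^3 - 18x^2 + 5x. The constant term is 0 because L is singular (the all-ones vector lies in its kernel).

x^5 - 8x^4 + 20x^3 - 18x^2 + 5x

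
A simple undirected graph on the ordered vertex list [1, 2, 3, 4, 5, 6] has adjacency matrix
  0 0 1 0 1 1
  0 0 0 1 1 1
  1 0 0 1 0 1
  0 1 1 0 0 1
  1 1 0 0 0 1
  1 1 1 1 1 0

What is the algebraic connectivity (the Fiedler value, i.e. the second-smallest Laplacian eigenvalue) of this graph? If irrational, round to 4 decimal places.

2.3820

Each diagonal entry of L is the vertex degree and each off-diagonal entry is -1 where an edge is present, 0 otherwise; in the order [1, 2, 3, 4, 5, 6] the diagonal is [3, 3, 3, 3, 3, 5]. The smallest Laplacian eigenvalue is always 0. The next one, lambda_2 = 2.3820, measures how hard the graph is to disconnect: larger values mean better connectivity.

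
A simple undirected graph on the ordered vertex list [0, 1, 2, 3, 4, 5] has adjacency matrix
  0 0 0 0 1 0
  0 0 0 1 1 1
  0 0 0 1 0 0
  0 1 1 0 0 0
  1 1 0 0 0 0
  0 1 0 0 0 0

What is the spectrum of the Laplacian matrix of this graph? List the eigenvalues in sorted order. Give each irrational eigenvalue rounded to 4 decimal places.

[0, 0.3820, 0.6972, 2, 2.6180, 4.3028]

Reading degrees in the order [0, 1, 2, 3, 4, 5] gives [1, 3, 1, 2, 2, 1]; set D = diag(1, 3, 1, 2, 2, 1) and form L = D - A. Since every row of L sums to 0, the all-ones vector is in the kernel and 0 is an eigenvalue. The single zero eigenvalue shows the graph is connected. There is one zero in the spectrum, matching the 1 component.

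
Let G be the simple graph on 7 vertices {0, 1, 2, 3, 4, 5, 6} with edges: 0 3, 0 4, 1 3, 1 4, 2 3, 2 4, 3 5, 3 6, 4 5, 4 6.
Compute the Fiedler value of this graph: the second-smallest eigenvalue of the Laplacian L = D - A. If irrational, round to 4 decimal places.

2

Reading degrees in the order [0, 1, 2, 3, 4, 5, 6] gives [2, 2, 2, 5, 5, 2, 2]; set D = diag(2, 2, 2, 5, 5, 2, 2) and form L = D - A. The smallest Laplacian eigenvalue is always 0. The next one, lambda_2 = 2, measures how hard the graph is to disconnect: larger values mean better connectivity. There is one zero in the spectrum, matching the 1 component. The eigenvalues sum to 20, which equals trace(L) = 2|E|.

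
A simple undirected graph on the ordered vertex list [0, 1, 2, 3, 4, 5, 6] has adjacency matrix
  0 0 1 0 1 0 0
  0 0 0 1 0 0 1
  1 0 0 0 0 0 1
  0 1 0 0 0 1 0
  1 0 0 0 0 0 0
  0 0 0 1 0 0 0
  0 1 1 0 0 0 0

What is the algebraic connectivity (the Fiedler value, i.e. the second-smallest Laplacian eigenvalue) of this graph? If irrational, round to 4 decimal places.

0.1981

Reading degrees in the order [0, 1, 2, 3, 4, 5, 6] gives [2, 2, 2, 2, 1, 1, 2]; set D = diag(2, 2, 2, 2, 1, 1, 2) and form L = D - A. Computing the eigenvalues of L and sorting gives [0, 0.1981, 0.7530, 1.5550, 2.4450, 3.2470, 3.8019]. The Fiedler value lambda_2 = 0.1981 is strictly positive, so the graph is connected. By the matrix-tree theorem the graph has (1/7) * product of the nonzero eigenvalues = 1 spanning tree. The largest eigenvalue, 3.8019, is at most the vertex count 7.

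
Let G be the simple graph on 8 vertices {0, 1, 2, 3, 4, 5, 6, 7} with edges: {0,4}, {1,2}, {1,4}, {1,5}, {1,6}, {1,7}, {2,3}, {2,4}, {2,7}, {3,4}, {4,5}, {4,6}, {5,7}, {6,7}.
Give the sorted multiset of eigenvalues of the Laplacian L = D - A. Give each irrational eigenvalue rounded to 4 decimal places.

With the vertex order [0, 1, 2, 3, 4, 5, 6, 7], the degrees are [1, 5, 4, 2, 6, 3, 3, 4], giving D = diag(1, 5, 4, 2, 6, 3, 3, 4) and L = D - A. The multiplicity of 0 as a Laplacian eigenvalue equals the number of connected components. By the matrix-tree theorem the graph has (1/8) * product of the nonzero eigenvalues = 537 spanning trees.

[0, 0.9622, 1.7063, 3, 3.9153, 4.9482, 6.1614, 7.3065]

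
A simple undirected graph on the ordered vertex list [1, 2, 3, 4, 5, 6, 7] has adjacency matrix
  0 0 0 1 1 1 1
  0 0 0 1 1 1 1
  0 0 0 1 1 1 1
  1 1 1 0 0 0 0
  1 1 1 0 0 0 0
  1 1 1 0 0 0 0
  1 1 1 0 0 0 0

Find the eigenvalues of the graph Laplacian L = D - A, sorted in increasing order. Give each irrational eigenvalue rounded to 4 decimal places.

[0, 3, 3, 3, 4, 4, 7]

Each diagonal entry of L is the vertex degree and each off-diagonal entry is -1 where an edge is present, 0 otherwise; in the order [1, 2, 3, 4, 5, 6, 7] the diagonal is [4, 4, 4, 3, 3, 3, 3]. Diagonalising L (or applying a numerical eigensolver to the 7x7 matrix) gives the spectrum above. There is one zero in the spectrum, matching the 1 component.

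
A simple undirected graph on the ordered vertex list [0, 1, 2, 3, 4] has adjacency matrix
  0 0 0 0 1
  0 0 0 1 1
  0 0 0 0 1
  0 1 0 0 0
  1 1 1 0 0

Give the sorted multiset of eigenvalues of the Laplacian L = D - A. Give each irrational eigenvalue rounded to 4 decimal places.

Each diagonal entry of L is the vertex degree and each off-diagonal entry is -1 where an edge is present, 0 otherwise; in the order [0, 1, 2, 3, 4] the diagonal is [1, 2, 1, 1, 3]. The multiplicity of 0 as a Laplacian eigenvalue equals the number of connected components. The single zero eigenvalue shows the graph is connected. The largest eigenvalue, 4.1701, is at most the vertex count 5.

[0, 0.5188, 1, 2.3111, 4.1701]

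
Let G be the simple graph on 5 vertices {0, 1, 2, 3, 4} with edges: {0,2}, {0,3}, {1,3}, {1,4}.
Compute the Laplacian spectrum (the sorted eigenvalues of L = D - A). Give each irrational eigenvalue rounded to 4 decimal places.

[0, 0.3820, 1.3820, 2.6180, 3.6180]

With the vertex order [0, 1, 2, 3, 4], the degrees are [2, 2, 1, 2, 1], giving D = diag(2, 2, 1, 2, 1) and L = D - A. Since every row of L sums to 0, the all-ones vector is in the kernel and 0 is an eigenvalue. The single zero eigenvalue shows the graph is connected. There is one zero in the spectrum, matching the 1 component.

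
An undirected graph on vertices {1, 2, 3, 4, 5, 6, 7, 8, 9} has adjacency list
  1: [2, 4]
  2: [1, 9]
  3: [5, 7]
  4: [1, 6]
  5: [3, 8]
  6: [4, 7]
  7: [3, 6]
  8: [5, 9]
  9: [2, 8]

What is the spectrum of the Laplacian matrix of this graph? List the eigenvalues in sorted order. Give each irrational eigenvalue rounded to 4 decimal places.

[0, 0.4679, 0.4679, 1.6527, 1.6527, 3, 3, 3.8794, 3.8794]

With the vertex order [1, 2, 3, 4, 5, 6, 7, 8, 9], the degrees are [2, 2, 2, 2, 2, 2, 2, 2, 2], giving D = diag(2, 2, 2, 2, 2, 2, 2, 2, 2) and L = D - A. Diagonalising L (or applying a numerical eigensolver to the 9x9 matrix) gives the spectrum above. The single zero eigenvalue shows the graph is connected. The eigenvalues sum to 18, which equals trace(L) = 2|E|. The largest eigenvalue, 3.8794, is at most the vertex count 9.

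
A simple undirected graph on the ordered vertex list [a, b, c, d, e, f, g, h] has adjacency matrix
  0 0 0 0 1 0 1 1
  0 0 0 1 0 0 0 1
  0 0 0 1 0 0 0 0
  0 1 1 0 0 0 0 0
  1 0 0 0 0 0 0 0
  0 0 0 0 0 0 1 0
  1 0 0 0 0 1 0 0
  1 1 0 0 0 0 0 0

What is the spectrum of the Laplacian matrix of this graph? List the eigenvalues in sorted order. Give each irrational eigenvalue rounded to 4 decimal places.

With the vertex order [a, b, c, d, e, f, g, h], the degrees are [3, 2, 1, 2, 1, 1, 2, 2], giving D = diag(3, 2, 1, 2, 1, 1, 2, 2) and L = D - A. Since every row of L sums to 0, the all-ones vector is in the kernel and 0 is an eigenvalue.

[0, 0.1864, 0.5858, 1, 2, 2.4707, 3.4142, 4.3429]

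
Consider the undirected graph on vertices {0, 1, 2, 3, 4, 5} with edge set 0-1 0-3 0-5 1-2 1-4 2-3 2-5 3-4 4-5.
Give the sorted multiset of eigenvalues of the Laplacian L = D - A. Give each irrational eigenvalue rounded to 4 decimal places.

With the vertex order [0, 1, 2, 3, 4, 5], the degrees are [3, 3, 3, 3, 3, 3], giving D = diag(3, 3, 3, 3, 3, 3) and L = D - A. Since every row of L sums to 0, the all-ones vector is in the kernel and 0 is an eigenvalue. The single zero eigenvalue shows the graph is connected.

[0, 3, 3, 3, 3, 6]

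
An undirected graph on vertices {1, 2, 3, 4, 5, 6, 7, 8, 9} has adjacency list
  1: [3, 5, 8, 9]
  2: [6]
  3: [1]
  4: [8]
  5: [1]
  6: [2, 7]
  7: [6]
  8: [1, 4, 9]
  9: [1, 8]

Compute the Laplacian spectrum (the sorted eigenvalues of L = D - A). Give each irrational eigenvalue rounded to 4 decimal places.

[0, 0, 0.6314, 1, 1, 1.4738, 3, 3.7877, 5.1071]

Each diagonal entry of L is the vertex degree and each off-diagonal entry is -1 where an edge is present, 0 otherwise; in the order [1, 2, 3, 4, 5, 6, 7, 8, 9] the diagonal is [4, 1, 1, 1, 1, 2, 1, 3, 2]. Since every row of L sums to 0, the all-ones vector is in the kernel and 0 is an eigenvalue. The 2 zero eigenvalues correspond to the 2 connected components.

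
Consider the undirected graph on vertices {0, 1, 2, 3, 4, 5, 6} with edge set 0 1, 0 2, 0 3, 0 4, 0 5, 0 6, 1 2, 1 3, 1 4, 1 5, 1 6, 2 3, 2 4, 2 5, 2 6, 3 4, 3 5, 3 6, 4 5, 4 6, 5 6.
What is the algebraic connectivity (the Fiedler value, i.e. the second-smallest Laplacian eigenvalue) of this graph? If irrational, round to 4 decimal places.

7

Each diagonal entry of L is the vertex degree and each off-diagonal entry is -1 where an edge is present, 0 otherwise; in the order [0, 1, 2, 3, 4, 5, 6] the diagonal is [6, 6, 6, 6, 6, 6, 6]. Computing the eigenvalues of L and sorting gives [0, 7, 7, 7, 7, 7, 7]. The Fiedler value lambda_2 = 7 is strictly positive, so the graph is connected.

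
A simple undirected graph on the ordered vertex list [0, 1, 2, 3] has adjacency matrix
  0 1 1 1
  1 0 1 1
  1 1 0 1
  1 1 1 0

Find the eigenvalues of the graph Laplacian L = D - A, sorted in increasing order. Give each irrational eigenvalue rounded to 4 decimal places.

Each diagonal entry of L is the vertex degree and each off-diagonal entry is -1 where an edge is present, 0 otherwise; in the order [0, 1, 2, 3] the diagonal is [3, 3, 3, 3]. Diagonalising L (or applying a numerical eigensolver to the 4x4 matrix) gives the spectrum above.

[0, 4, 4, 4]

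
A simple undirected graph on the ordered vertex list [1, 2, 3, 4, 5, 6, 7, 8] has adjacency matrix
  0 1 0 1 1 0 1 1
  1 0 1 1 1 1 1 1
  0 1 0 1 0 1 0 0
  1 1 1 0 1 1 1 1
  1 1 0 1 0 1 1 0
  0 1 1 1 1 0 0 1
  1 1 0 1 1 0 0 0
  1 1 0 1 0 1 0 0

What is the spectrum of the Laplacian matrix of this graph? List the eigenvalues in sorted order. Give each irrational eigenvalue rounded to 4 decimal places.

With the vertex order [1, 2, 3, 4, 5, 6, 7, 8], the degrees are [5, 7, 3, 7, 5, 5, 4, 4], giving D = diag(5, 7, 3, 7, 5, 5, 4, 4) and L = D - A. Since every row of L sums to 0, the all-ones vector is in the kernel and 0 is an eigenvalue. The single zero eigenvalue shows the graph is connected. The largest eigenvalue, 8, is at most the vertex count 8.

[0, 2.7216, 3.6826, 5, 5.7046, 6.8912, 8, 8]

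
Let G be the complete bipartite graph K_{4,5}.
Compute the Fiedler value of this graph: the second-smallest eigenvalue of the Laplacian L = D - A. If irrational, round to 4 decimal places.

4

The graph has 9 vertices and degree multiset [5, 5, 5, 5, 4, 4, 4, 4, 4]; D is the diagonal matrix of degrees and L = D - A. The sorted Laplacian eigenvalues are [0, 4, 4, 4, 4, 5, 5, 5, 9]; the algebraic connectivity is the second entry, 4. By the matrix-tree theorem the graph has (1/9) * product of the nonzero eigenvalues = 32000 spanning trees.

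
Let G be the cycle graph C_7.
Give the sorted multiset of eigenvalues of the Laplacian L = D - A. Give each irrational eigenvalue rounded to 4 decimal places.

The graph has 7 vertices and degree multiset [2, 2, 2, 2, 2, 2, 2]; D is the diagonal matrix of degrees and L = D - A. The multiplicity of 0 as a Laplacian eigenvalue equals the number of connected components.

[0, 0.7530, 0.7530, 2.4450, 2.4450, 3.8019, 3.8019]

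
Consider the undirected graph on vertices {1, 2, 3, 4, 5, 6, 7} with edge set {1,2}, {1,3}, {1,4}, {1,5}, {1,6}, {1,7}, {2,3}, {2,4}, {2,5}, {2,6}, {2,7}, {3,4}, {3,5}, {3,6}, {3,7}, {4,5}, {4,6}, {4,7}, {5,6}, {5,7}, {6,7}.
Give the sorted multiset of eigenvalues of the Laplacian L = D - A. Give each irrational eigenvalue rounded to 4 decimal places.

[0, 7, 7, 7, 7, 7, 7]

With the vertex order [1, 2, 3, 4, 5, 6, 7], the degrees are [6, 6, 6, 6, 6, 6, 6], giving D = diag(6, 6, 6, 6, 6, 6, 6) and L = D - A. Since every row of L sums to 0, the all-ones vector is in the kernel and 0 is an eigenvalue. The single zero eigenvalue shows the graph is connected. The largest eigenvalue, 7, is at most the vertex count 7. By the matrix-tree theorem the graph has (1/7) * product of the nonzero eigenvalues = 16807 spanning trees.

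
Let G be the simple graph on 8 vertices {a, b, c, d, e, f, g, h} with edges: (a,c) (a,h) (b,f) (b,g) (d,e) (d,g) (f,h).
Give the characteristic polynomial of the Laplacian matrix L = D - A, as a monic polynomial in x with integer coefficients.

Each diagonal entry of L is the vertex degree and each off-diagonal entry is -1 where an edge is present, 0 otherwise; in the order [a, b, c, d, e, f, g, h] the diagonal is [2, 2, 1, 2, 1, 2, 2, 2]. L has integer entries, so p(x) = det(xI - L) has integer coefficients. Expanding the determinant yields x^8 - 14x^7 + 78x^6 - 220x^5 + 330x^4 - 252x^3 + 84x^2 - 8x. The coefficient of x^7 equals -trace(L) = -14, matching the sum of degrees. By the matrix-tree theorem the graph has (1/8) * product of the nonzero eigenvalues = 1 spanning tree.

x^8 - 14x^7 + 78x^6 - 220x^5 + 330x^4 - 252x^3 + 84x^2 - 8x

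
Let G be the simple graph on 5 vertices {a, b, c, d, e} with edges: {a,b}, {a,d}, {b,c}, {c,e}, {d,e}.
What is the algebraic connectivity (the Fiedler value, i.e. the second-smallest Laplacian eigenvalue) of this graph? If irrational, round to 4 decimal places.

1.3820

Reading degrees in the order [a, b, c, d, e] gives [2, 2, 2, 2, 2]; set D = diag(2, 2, 2, 2, 2) and form L = D - A. The sorted Laplacian eigenvalues are [0, 1.3820, 1.3820, 3.6180, 3.6180]; the algebraic connectivity is the second entry, 1.3820. The eigenvalues sum to 10, which equals trace(L) = 2|E|.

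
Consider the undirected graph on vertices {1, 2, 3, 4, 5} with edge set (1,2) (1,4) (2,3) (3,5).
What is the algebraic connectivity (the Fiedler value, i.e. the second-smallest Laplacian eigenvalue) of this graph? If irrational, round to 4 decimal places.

Each diagonal entry of L is the vertex degree and each off-diagonal entry is -1 where an edge is present, 0 otherwise; in the order [1, 2, 3, 4, 5] the diagonal is [2, 2, 2, 1, 1]. The smallest Laplacian eigenvalue is always 0. The next one, lambda_2 = 0.3820, measures how hard the graph is to disconnect: larger values mean better connectivity. The largest eigenvalue, 3.6180, is at most the vertex count 5.

0.3820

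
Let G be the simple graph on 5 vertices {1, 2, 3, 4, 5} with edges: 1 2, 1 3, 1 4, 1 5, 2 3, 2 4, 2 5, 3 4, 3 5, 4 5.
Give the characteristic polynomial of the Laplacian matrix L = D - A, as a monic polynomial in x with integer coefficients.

With the vertex order [1, 2, 3, 4, 5], the degrees are [4, 4, 4, 4, 4], giving D = diag(4, 4, 4, 4, 4) and L = D - A. Computing det(xI - L) by cofactor expansion (or equivalently via sum-over-permutations) gives x^5 - 20x^4 + 150x^3 - 500x^2 + 625x. Since p(0) = det(-L) = 0, x divides p(x). The eigenvalues sum to 20, which equals trace(L) = 2|E|. There is one zero in the spectrum, matching the 1 component.

x^5 - 20x^4 + 150x^3 - 500x^2 + 625x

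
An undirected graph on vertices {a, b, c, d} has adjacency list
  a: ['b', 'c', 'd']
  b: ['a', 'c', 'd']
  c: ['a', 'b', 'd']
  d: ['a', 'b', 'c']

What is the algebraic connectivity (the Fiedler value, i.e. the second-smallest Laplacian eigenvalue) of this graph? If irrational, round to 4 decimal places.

4

Reading degrees in the order [a, b, c, d] gives [3, 3, 3, 3]; set D = diag(3, 3, 3, 3) and form L = D - A. Computing the eigenvalues of L and sorting gives [0, 4, 4, 4]. The Fiedler value lambda_2 = 4 is strictly positive, so the graph is connected.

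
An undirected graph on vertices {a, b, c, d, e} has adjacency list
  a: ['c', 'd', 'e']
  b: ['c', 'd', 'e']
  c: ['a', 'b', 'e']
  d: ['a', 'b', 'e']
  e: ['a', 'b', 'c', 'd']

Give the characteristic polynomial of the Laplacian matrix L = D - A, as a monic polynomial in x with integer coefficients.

x^5 - 16x^4 + 94x^3 - 240x^2 + 225x

Reading degrees in the order [a, b, c, d, e] gives [3, 3, 3, 3, 4]; set D = diag(3, 3, 3, 3, 4) and form L = D - A. The eigenvalues of L are [0, 3, 3, 5, 5]; the characteristic polynomial is the product of (x - lambda_i), which multiplies out to x^5 - 16x^4 + 94x^3 - 240x^2 + 225x. The constant term is 0 because L is singular (the all-ones vector lies in its kernel). The eigenvalues sum to 16, which equals trace(L) = 2|E|. By the matrix-tree theorem the graph has (1/5) * product of the nonzero eigenvalues = 45 spanning trees.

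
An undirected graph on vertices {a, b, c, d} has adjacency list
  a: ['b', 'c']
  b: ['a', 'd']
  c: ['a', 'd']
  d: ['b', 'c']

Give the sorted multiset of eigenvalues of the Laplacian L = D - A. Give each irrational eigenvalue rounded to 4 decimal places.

Each diagonal entry of L is the vertex degree and each off-diagonal entry is -1 where an edge is present, 0 otherwise; in the order [a, b, c, d] the diagonal is [2, 2, 2, 2]. The multiplicity of 0 as a Laplacian eigenvalue equals the number of connected components. The single zero eigenvalue shows the graph is connected. The largest eigenvalue, 4, is at most the vertex count 4.

[0, 2, 2, 4]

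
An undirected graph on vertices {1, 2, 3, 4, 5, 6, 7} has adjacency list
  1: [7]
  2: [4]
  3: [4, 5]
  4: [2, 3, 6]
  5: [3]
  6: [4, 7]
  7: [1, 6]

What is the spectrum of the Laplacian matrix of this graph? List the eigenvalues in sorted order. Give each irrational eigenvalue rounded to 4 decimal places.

Each diagonal entry of L is the vertex degree and each off-diagonal entry is -1 where an edge is present, 0 otherwise; in the order [1, 2, 3, 4, 5, 6, 7] the diagonal is [1, 1, 2, 3, 1, 2, 2]. Diagonalising L (or applying a numerical eigensolver to the 7x7 matrix) gives the spectrum above. By the matrix-tree theorem the graph has (1/7) * product of the nonzero eigenvalues = 1 spanning tree. The eigenvalues sum to 12, which equals trace(L) = 2|E|.

[0, 0.2603, 0.6262, 1.4055, 2.2742, 3.0996, 4.3342]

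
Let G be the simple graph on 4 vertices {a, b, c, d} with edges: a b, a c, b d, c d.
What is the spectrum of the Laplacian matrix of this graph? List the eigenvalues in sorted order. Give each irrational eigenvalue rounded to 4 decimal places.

Reading degrees in the order [a, b, c, d] gives [2, 2, 2, 2]; set D = diag(2, 2, 2, 2) and form L = D - A. L is symmetric positive semidefinite, so every eigenvalue is real and nonnegative. By the matrix-tree theorem the graph has (1/4) * product of the nonzero eigenvalues = 4 spanning trees.

[0, 2, 2, 4]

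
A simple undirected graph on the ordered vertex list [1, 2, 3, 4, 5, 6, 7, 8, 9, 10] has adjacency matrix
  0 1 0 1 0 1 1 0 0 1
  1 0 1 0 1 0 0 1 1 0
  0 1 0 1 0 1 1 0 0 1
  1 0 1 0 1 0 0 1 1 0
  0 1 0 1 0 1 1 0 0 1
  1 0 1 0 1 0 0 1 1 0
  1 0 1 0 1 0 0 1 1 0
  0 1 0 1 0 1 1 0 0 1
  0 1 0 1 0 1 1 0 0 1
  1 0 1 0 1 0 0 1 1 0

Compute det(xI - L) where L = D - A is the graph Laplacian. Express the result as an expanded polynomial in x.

Each diagonal entry of L is the vertex degree and each off-diagonal entry is -1 where an edge is present, 0 otherwise; in the order [1, 2, 3, 4, 5, 6, 7, 8, 9, 10] the diagonal is [5, 5, 5, 5, 5, 5, 5, 5, 5, 5]. L has integer entries, so p(x) = det(xI - L) has integer coefficients. Expanding the determinant yields x^10 - 50x^9 + 1100x^8 - 14000x^7 + 113750x^6 - 612500x^5 + 2187500x^4 - 5000000x^3 + 6640625x^2 - 3906250x. The constant term is 0 because L is singular (the all-ones vector lies in its kernel).

x^10 - 50x^9 + 1100x^8 - 14000x^7 + 113750x^6 - 612500x^5 + 2187500x^4 - 5000000x^3 + 6640625x^2 - 3906250x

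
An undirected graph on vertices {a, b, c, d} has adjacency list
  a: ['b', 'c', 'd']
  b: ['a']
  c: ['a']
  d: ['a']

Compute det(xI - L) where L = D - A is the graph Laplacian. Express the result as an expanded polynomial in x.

With the vertex order [a, b, c, d], the degrees are [3, 1, 1, 1], giving D = diag(3, 1, 1, 1) and L = D - A. The eigenvalues of L are [0, 1, 1, 4]; the characteristic polynomial is the product of (x - lambda_i), which multiplies out to x^4 - 6x^3 + 9x^2 - 4x. The constant term is 0 because L is singular (the all-ones vector lies in its kernel). The eigenvalues sum to 6, which equals trace(L) = 2|E|. By the matrix-tree theorem the graph has (1/4) * product of the nonzero eigenvalues = 1 spanning tree.

x^4 - 6x^3 + 9x^2 - 4x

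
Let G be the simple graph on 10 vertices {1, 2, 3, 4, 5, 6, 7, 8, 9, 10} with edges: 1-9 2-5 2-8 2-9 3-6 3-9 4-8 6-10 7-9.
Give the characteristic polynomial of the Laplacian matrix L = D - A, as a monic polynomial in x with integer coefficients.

Each diagonal entry of L is the vertex degree and each off-diagonal entry is -1 where an edge is present, 0 otherwise; in the order [1, 2, 3, 4, 5, 6, 7, 8, 9, 10] the diagonal is [1, 3, 2, 1, 1, 2, 1, 2, 4, 1]. L has integer entries, so p(x) = det(xI - L) has integer coefficients. Expanding the determinant yields x^10 - 18x^9 + 132x^8 - 514x^7 + 1161x^6 - 1562x^5 + 1238x^4 - 550x^3 + 122x^2 - 10x. The constant term is 0 because L is singular (the all-ones vector lies in its kernel). By the matrix-tree theorem the graph has (1/10) * product of the nonzero eigenvalues = 1 spanning tree. The eigenvalues sum to 18, which equals trace(L) = 2|E|.

x^10 - 18x^9 + 132x^8 - 514x^7 + 1161x^6 - 1562x^5 + 1238x^4 - 550x^3 + 122x^2 - 10x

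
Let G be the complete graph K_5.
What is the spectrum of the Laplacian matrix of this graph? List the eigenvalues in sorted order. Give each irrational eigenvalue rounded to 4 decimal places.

The graph has 5 vertices and degree multiset [4, 4, 4, 4, 4]; D is the diagonal matrix of degrees and L = D - A. Since every row of L sums to 0, the all-ones vector is in the kernel and 0 is an eigenvalue. The single zero eigenvalue shows the graph is connected. The eigenvalues sum to 20, which equals trace(L) = 2|E|.

[0, 5, 5, 5, 5]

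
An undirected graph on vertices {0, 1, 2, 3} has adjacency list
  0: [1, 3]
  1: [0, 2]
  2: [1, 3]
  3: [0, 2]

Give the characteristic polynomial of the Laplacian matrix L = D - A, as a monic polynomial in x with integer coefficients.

Reading degrees in the order [0, 1, 2, 3] gives [2, 2, 2, 2]; set D = diag(2, 2, 2, 2) and form L = D - A. Computing det(xI - L) by cofactor expansion (or equivalently via sum-over-permutations) gives x^4 - 8x^3 + 20x^2 - 16x. The coefficient of x^3 equals -trace(L) = -8, matching the sum of degrees. The largest eigenvalue, 4, is at most the vertex count 4.

x^4 - 8x^3 + 20x^2 - 16x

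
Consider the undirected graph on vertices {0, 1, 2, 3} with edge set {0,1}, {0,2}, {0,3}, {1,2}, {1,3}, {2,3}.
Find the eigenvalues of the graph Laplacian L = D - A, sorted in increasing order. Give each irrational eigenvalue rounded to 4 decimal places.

[0, 4, 4, 4]

Each diagonal entry of L is the vertex degree and each off-diagonal entry is -1 where an edge is present, 0 otherwise; in the order [0, 1, 2, 3] the diagonal is [3, 3, 3, 3]. Since every row of L sums to 0, the all-ones vector is in the kernel and 0 is an eigenvalue. The largest eigenvalue, 4, is at most the vertex count 4. The eigenvalues sum to 12, which equals trace(L) = 2|E|.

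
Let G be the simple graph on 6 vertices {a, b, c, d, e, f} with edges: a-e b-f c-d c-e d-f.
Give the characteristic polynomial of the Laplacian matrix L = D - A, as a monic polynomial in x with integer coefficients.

Each diagonal entry of L is the vertex degree and each off-diagonal entry is -1 where an edge is present, 0 otherwise; in the order [a, b, c, d, e, f] the diagonal is [1, 1, 2, 2, 2, 2]. L has integer entries, so p(x) = det(xI - L) has integer coefficients. Expanding the determinant yields x^6 - 10x^5 + 36x^4 - 56x^3 + 35x^2 - 6x. The coefficient of x^5 equals -trace(L) = -10, matching the sum of degrees. There is one zero in the spectrum, matching the 1 component.

x^6 - 10x^5 + 36x^4 - 56x^3 + 35x^2 - 6x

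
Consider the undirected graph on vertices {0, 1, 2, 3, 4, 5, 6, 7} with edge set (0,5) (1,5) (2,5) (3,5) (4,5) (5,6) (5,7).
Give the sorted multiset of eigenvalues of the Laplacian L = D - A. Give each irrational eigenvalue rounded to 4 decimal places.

With the vertex order [0, 1, 2, 3, 4, 5, 6, 7], the degrees are [1, 1, 1, 1, 1, 7, 1, 1], giving D = diag(1, 1, 1, 1, 1, 7, 1, 1) and L = D - A. The multiplicity of 0 as a Laplacian eigenvalue equals the number of connected components. The single zero eigenvalue shows the graph is connected. By the matrix-tree theorem the graph has (1/8) * product of the nonzero eigenvalues = 1 spanning tree.

[0, 1, 1, 1, 1, 1, 1, 8]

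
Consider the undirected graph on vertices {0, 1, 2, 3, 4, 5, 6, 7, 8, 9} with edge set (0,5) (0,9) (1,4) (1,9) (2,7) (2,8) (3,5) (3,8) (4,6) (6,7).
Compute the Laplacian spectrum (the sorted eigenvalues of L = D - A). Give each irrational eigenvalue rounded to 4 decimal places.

[0, 0.3820, 0.3820, 1.3820, 1.3820, 2.6180, 2.6180, 3.6180, 3.6180, 4]

Each diagonal entry of L is the vertex degree and each off-diagonal entry is -1 where an edge is present, 0 otherwise; in the order [0, 1, 2, 3, 4, 5, 6, 7, 8, 9] the diagonal is [2, 2, 2, 2, 2, 2, 2, 2, 2, 2]. Since every row of L sums to 0, the all-ones vector is in the kernel and 0 is an eigenvalue. By the matrix-tree theorem the graph has (1/10) * product of the nonzero eigenvalues = 10 spanning trees. There is one zero in the spectrum, matching the 1 component.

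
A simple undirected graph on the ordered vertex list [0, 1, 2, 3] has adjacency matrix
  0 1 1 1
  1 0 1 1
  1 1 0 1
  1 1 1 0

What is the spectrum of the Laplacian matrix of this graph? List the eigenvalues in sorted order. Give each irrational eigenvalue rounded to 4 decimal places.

Each diagonal entry of L is the vertex degree and each off-diagonal entry is -1 where an edge is present, 0 otherwise; in the order [0, 1, 2, 3] the diagonal is [3, 3, 3, 3]. L is symmetric positive semidefinite, so every eigenvalue is real and nonnegative. The single zero eigenvalue shows the graph is connected. There is one zero in the spectrum, matching the 1 component. By the matrix-tree theorem the graph has (1/4) * product of the nonzero eigenvalues = 16 spanning trees.

[0, 4, 4, 4]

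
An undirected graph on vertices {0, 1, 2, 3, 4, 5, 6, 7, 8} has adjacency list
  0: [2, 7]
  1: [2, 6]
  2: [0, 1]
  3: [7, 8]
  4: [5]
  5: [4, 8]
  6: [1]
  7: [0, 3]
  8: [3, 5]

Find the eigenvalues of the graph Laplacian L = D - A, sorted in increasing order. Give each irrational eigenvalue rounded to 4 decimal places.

With the vertex order [0, 1, 2, 3, 4, 5, 6, 7, 8], the degrees are [2, 2, 2, 2, 1, 2, 1, 2, 2], giving D = diag(2, 2, 2, 2, 1, 2, 1, 2, 2) and L = D - A. The multiplicity of 0 as a Laplacian eigenvalue equals the number of connected components. There is one zero in the spectrum, matching the 1 component. The eigenvalues sum to 16, which equals trace(L) = 2|E|.

[0, 0.1206, 0.4679, 1, 1.6527, 2.3473, 3, 3.5321, 3.8794]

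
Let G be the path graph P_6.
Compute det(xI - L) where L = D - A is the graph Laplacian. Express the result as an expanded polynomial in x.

x^6 - 10x^5 + 36x^4 - 56x^3 + 35x^2 - 6x

The graph has 6 vertices and degree multiset [2, 2, 2, 2, 1, 1]; D is the diagonal matrix of degrees and L = D - A. L has integer entries, so p(x) = det(xI - L) has integer coefficients. Expanding the determinant yields x^6 - 10x^5 + 36x^4 - 56x^3 + 35x^2 - 6x. The constant term is 0 because L is singular (the all-ones vector lies in its kernel). By the matrix-tree theorem the graph has (1/6) * product of the nonzero eigenvalues = 1 spanning tree.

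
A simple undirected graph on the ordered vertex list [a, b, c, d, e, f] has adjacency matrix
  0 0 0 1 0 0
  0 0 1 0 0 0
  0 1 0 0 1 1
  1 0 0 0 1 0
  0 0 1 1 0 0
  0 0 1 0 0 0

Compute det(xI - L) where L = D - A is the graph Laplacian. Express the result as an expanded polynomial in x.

x^6 - 10x^5 + 35x^4 - 52x^3 + 32x^2 - 6x

Reading degrees in the order [a, b, c, d, e, f] gives [1, 1, 3, 2, 2, 1]; set D = diag(1, 1, 3, 2, 2, 1) and form L = D - A. L has integer entries, so p(x) = det(xI - L) has integer coefficients. Expanding the determinant yields x^6 - 10x^5 + 35x^4 - 52x^3 + 32x^2 - 6x. The constant term is 0 because L is singular (the all-ones vector lies in its kernel). By the matrix-tree theorem the graph has (1/6) * product of the nonzero eigenvalues = 1 spanning tree. The eigenvalues sum to 10, which equals trace(L) = 2|E|.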